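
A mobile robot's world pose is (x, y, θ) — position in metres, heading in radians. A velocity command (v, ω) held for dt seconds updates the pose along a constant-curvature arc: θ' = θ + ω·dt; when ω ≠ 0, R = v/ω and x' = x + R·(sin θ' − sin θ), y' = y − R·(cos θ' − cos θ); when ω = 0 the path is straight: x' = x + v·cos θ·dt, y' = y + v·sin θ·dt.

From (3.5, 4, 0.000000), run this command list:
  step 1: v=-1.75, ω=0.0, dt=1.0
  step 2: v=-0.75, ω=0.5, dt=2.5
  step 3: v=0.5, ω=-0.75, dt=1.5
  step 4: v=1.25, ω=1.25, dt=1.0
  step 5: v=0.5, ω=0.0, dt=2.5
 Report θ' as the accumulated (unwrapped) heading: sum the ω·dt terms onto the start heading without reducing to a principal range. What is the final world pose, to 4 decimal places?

step 1: θ'=0.0000 (straight) → pose (1.7500, 4.0000, 0.0000)
step 2: θ'=1.2500 (R=-1.5000) → pose (0.3265, 2.9730, 1.2500)
step 3: θ'=0.1250 (R=-0.6667) → pose (0.8761, 3.4242, 0.1250)
step 4: θ'=1.3750 (R=1.0000) → pose (1.7323, 4.2219, 1.3750)
step 5: θ'=1.3750 (straight) → pose (1.9755, 5.4480, 1.3750)

(1.9755, 5.4480, 1.3750)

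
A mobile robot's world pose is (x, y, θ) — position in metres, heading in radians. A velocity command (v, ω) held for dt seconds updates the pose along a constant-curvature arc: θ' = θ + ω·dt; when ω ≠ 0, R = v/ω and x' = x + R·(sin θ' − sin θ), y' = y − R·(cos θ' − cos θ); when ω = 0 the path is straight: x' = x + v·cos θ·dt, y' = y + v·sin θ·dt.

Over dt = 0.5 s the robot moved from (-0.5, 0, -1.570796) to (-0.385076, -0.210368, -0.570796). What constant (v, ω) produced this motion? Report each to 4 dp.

v = 0.5000, ω = 2.0000

Δθ = -0.570796 − -1.570796 = 1.000000
ω = Δθ/dt = 1.000000/0.5 = 2.0000
R = −Δy/(cos θ' − cos θ) = 0.2500
v = R·ω = 0.2500·2.0000 = 0.5000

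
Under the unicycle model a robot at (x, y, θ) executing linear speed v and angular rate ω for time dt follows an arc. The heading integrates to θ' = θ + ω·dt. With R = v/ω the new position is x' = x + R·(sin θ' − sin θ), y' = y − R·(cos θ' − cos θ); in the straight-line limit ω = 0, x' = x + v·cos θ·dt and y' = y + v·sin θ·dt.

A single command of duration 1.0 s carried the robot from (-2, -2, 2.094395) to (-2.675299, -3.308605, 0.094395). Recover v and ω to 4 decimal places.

v = -1.7500, ω = -2.0000

Δθ = 0.094395 − 2.094395 = -2.000000
ω = Δθ/dt = -2.000000/1.0 = -2.0000
R = −Δy/(cos θ' − cos θ) = 0.8750
v = R·ω = 0.8750·-2.0000 = -1.7500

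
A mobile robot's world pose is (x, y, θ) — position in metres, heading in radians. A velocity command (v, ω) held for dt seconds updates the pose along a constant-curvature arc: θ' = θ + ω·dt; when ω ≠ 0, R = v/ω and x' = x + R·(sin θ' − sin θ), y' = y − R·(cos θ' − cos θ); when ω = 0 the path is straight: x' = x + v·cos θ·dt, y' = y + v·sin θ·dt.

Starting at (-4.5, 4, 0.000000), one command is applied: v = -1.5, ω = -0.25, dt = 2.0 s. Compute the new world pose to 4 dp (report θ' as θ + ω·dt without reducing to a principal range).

(-7.3766, 4.7345, -0.5000)

θ' = 0.0000 + -0.25·2.0 = -0.5000
R = v/ω = -1.5/-0.25 = 6.0000
x' = -4.5 + 6.0000·(sin -0.5000 − sin 0.0000) = -7.3766
y' = 4 − 6.0000·(cos -0.5000 − cos 0.0000) = 4.7345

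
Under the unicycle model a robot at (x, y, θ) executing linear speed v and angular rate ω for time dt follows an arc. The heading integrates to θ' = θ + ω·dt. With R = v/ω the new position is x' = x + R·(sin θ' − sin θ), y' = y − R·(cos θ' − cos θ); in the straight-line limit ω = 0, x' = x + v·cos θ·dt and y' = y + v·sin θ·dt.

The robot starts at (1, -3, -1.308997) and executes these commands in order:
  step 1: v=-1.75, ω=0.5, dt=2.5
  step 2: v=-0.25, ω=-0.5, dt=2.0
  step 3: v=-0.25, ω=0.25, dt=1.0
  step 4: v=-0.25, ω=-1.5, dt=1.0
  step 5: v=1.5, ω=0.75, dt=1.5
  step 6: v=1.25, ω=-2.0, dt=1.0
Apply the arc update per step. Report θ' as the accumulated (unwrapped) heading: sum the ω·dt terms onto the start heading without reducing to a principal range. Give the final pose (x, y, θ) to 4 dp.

step 1: θ'=-0.0590 (R=-3.5000) → pose (-2.1744, -0.4120, -0.0590)
step 2: θ'=-1.0590 (R=0.5000) → pose (-2.5808, -0.1577, -1.0590)
step 3: θ'=-0.8090 (R=-1.0000) → pose (-2.7291, 0.0428, -0.8090)
step 4: θ'=-2.3090 (R=0.1667) → pose (-2.7318, 0.2700, -2.3090)
step 5: θ'=-1.1840 (R=2.0000) → pose (-3.1047, -1.8304, -1.1840)
step 6: θ'=-3.1840 (R=-0.6250) → pose (-3.7100, -2.6906, -3.1840)

(-3.7100, -2.6906, -3.1840)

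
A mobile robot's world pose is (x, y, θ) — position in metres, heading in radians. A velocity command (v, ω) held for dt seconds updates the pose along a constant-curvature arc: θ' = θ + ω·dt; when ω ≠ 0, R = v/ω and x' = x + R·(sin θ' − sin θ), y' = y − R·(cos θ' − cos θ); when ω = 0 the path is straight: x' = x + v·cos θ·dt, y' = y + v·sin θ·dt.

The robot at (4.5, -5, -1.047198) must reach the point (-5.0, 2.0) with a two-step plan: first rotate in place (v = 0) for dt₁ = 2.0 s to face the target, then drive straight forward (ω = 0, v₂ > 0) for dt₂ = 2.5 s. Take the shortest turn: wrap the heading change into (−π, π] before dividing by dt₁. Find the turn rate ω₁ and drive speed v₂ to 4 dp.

heading to target = atan2(2−-5, -5−4.5) = 2.5066
Δθ = wrap(2.5066 − -1.0472) = -2.7294; ω₁ = Δθ/dt₁ = -1.3647
distance = √((-5−4.5)² + (2−-5)²) = 11.8004; v₂ = distance/dt₂ = 4.7202

ω₁ = -1.3647, v₂ = 4.7202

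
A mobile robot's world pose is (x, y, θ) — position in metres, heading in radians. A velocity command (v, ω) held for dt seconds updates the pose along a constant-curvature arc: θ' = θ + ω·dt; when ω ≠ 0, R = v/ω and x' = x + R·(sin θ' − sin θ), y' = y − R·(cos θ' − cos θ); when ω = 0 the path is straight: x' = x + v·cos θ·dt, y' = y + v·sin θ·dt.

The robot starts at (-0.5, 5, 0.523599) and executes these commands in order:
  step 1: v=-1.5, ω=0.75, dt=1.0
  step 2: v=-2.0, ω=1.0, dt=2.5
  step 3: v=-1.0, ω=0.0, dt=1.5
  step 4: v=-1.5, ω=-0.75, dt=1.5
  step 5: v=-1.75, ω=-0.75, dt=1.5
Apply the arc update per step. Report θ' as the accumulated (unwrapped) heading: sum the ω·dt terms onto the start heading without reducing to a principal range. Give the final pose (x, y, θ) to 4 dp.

(6.2463, 0.5230, 1.5236)

step 1: θ'=1.2736 (R=-2.0000) → pose (-1.4123, 3.8536, 1.2736)
step 2: θ'=3.7736 (R=-2.0000) → pose (1.6815, 1.6543, 3.7736)
step 3: θ'=3.7736 (straight) → pose (2.8918, 2.5404, 3.7736)
step 4: θ'=2.6486 (R=2.0000) → pose (5.0199, 2.6886, 2.6486)
step 5: θ'=1.5236 (R=2.3333) → pose (6.2463, 0.5230, 1.5236)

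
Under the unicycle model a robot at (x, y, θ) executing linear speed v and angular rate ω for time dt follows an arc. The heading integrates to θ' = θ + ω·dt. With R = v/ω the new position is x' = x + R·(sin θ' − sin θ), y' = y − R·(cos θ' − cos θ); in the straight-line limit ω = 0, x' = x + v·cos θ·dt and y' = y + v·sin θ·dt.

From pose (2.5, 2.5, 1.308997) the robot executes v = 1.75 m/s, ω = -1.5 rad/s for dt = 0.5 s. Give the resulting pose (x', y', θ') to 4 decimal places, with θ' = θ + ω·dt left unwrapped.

θ' = 1.3090 + -1.5·0.5 = 0.5590
R = v/ω = 1.75/-1.5 = -1.1667
x' = 2.5 + -1.1667·(sin 0.5590 − sin 1.3090) = 3.0082
y' = 2.5 − -1.1667·(cos 0.5590 − cos 1.3090) = 3.1871

(3.0082, 3.1871, 0.5590)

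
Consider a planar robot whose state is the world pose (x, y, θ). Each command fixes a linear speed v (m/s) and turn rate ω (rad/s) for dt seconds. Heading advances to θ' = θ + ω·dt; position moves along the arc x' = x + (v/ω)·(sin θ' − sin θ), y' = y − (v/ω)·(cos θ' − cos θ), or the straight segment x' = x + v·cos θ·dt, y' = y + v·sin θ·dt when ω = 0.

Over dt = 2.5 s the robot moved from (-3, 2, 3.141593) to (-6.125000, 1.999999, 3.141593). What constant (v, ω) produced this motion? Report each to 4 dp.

Δθ = 3.141593 − 3.141593 = 0.000000
ω = Δθ/dt = 0.000000/2.5 = 0.0000
ω = 0 → v = (Δx·cos θ + Δy·sin θ)/dt = 1.2500

v = 1.2500, ω = 0.0000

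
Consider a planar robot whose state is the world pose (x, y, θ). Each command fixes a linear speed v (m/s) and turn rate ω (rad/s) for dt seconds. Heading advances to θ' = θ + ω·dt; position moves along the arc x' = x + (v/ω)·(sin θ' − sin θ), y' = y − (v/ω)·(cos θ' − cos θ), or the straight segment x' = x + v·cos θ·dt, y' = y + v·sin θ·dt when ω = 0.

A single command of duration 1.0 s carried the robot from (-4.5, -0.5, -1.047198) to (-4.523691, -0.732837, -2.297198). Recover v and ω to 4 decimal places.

v = 0.2500, ω = -1.2500

Δθ = -2.297198 − -1.047198 = -1.250000
ω = Δθ/dt = -1.250000/1.0 = -1.2500
R = −Δy/(cos θ' − cos θ) = -0.2000
v = R·ω = -0.2000·-1.2500 = 0.2500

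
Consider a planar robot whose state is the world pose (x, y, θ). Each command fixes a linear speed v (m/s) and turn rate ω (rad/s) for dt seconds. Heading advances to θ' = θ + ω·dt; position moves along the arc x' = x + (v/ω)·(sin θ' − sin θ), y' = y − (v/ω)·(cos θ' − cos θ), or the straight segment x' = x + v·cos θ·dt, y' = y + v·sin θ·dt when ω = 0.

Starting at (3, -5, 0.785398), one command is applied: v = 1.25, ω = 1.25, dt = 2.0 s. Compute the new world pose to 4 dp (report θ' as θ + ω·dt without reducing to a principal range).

(2.1496, -3.3032, 3.2854)

θ' = 0.7854 + 1.25·2.0 = 3.2854
R = v/ω = 1.25/1.25 = 1.0000
x' = 3 + 1.0000·(sin 3.2854 − sin 0.7854) = 2.1496
y' = -5 − 1.0000·(cos 3.2854 − cos 0.7854) = -3.3032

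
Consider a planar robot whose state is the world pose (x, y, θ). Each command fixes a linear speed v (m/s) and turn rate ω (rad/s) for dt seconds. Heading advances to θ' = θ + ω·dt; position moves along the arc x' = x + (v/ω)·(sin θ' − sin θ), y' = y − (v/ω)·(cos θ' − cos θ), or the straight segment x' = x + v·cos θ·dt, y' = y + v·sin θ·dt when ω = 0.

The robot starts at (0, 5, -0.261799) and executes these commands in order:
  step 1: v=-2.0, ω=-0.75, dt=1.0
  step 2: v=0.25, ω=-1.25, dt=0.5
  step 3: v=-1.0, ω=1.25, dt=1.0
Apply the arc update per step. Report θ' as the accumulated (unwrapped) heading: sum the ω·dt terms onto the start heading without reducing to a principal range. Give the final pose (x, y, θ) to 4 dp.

(-2.0371, 6.8360, -0.3868)

step 1: θ'=-1.0118 (R=2.6667) → pose (-1.5706, 6.1616, -1.0118)
step 2: θ'=-1.6368 (R=-0.2000) → pose (-1.5406, 6.0423, -1.6368)
step 3: θ'=-0.3868 (R=-0.8000) → pose (-2.0371, 6.8360, -0.3868)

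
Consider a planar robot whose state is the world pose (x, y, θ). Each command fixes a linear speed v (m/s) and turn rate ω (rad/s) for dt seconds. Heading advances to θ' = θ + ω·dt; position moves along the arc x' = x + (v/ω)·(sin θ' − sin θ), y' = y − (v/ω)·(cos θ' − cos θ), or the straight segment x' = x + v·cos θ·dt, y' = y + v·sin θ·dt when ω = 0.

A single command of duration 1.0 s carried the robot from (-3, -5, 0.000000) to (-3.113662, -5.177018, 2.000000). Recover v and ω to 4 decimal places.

Δθ = 2.000000 − 0.000000 = 2.000000
ω = Δθ/dt = 2.000000/1.0 = 2.0000
R = −Δy/(cos θ' − cos θ) = -0.1250
v = R·ω = -0.1250·2.0000 = -0.2500

v = -0.2500, ω = 2.0000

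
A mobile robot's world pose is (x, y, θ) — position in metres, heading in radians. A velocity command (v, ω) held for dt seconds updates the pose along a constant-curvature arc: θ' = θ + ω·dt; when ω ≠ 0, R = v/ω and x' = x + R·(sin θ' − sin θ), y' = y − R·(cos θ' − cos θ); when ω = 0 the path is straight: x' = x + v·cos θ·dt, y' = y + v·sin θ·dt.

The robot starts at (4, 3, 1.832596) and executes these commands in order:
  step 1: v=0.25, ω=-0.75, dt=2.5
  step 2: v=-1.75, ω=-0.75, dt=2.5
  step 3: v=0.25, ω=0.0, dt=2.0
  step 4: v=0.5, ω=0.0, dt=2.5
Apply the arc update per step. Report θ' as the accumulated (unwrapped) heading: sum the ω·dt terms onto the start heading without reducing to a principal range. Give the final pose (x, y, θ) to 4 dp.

(1.6460, 4.8973, -1.9174)

step 1: θ'=-0.0424 (R=-0.3333) → pose (4.3361, 3.4193, -0.0424)
step 2: θ'=-1.9174 (R=2.3333) → pose (2.2404, 6.5432, -1.9174)
step 3: θ'=-1.9174 (straight) → pose (2.0706, 6.0729, -1.9174)
step 4: θ'=-1.9174 (straight) → pose (1.6460, 4.8973, -1.9174)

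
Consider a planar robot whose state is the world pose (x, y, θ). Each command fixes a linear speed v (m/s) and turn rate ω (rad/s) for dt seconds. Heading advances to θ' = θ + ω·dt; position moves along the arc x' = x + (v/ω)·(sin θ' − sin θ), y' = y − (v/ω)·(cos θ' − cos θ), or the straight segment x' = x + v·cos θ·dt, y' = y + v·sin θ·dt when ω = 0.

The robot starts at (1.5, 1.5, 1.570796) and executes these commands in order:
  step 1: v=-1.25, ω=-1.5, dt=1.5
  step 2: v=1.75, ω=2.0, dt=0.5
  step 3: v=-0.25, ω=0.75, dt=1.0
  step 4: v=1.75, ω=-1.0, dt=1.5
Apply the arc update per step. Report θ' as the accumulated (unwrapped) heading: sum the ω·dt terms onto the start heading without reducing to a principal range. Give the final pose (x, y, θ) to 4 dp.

(3.0454, 1.2978, -0.4292)

step 1: θ'=-0.6792 (R=0.8333) → pose (0.1432, 0.8516, -0.6792)
step 2: θ'=0.3208 (R=0.8750) → pose (0.9687, 0.7021, 0.3208)
step 3: θ'=1.0708 (R=-0.3333) → pose (0.7813, 0.5455, 1.0708)
step 4: θ'=-0.4292 (R=-1.7500) → pose (3.0454, 1.2978, -0.4292)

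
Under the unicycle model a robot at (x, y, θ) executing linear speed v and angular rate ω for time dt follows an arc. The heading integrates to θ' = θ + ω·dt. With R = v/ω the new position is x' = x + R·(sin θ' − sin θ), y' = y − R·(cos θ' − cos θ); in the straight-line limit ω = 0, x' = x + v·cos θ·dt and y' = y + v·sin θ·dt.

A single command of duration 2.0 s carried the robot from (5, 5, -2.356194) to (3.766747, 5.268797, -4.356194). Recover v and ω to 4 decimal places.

v = 0.7500, ω = -1.0000

Δθ = -4.356194 − -2.356194 = -2.000000
ω = Δθ/dt = -2.000000/2.0 = -1.0000
R = Δx/(sin θ' − sin θ) = -0.7500
v = R·ω = -0.7500·-1.0000 = 0.7500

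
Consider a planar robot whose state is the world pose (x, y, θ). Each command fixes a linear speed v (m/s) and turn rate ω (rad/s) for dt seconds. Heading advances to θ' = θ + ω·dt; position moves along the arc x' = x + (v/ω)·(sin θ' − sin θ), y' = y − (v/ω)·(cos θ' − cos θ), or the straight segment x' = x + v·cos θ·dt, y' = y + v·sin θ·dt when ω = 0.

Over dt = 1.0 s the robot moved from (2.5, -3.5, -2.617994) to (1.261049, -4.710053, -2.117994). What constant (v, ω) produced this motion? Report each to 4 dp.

v = 1.7500, ω = 0.5000

Δθ = -2.117994 − -2.617994 = 0.500000
ω = Δθ/dt = 0.500000/1.0 = 0.5000
R = Δx/(sin θ' − sin θ) = 3.5000
v = R·ω = 3.5000·0.5000 = 1.7500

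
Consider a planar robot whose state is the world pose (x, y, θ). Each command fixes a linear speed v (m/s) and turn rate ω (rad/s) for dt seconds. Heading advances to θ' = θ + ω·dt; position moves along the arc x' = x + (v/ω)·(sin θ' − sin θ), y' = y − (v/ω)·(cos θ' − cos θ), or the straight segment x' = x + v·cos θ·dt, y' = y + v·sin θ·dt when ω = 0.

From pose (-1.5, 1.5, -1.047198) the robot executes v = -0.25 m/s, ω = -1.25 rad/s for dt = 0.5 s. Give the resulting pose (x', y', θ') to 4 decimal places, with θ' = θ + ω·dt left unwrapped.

θ' = -1.0472 + -1.25·0.5 = -1.6722
R = v/ω = -0.25/-1.25 = 0.2000
x' = -1.5 + 0.2000·(sin -1.6722 − sin -1.0472) = -1.5258
y' = 1.5 − 0.2000·(cos -1.6722 − cos -1.0472) = 1.6202

(-1.5258, 1.6202, -1.6722)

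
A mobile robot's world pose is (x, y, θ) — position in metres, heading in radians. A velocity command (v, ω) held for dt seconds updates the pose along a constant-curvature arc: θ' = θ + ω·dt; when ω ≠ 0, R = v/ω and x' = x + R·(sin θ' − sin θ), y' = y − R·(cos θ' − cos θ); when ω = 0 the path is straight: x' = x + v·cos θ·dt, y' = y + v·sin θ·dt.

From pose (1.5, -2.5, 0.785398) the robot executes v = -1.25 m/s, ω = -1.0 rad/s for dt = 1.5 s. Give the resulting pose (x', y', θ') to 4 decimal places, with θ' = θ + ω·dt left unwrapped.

(-0.2030, -2.5603, -0.7146)

θ' = 0.7854 + -1.0·1.5 = -0.7146
R = v/ω = -1.25/-1.0 = 1.2500
x' = 1.5 + 1.2500·(sin -0.7146 − sin 0.7854) = -0.2030
y' = -2.5 − 1.2500·(cos -0.7146 − cos 0.7854) = -2.5603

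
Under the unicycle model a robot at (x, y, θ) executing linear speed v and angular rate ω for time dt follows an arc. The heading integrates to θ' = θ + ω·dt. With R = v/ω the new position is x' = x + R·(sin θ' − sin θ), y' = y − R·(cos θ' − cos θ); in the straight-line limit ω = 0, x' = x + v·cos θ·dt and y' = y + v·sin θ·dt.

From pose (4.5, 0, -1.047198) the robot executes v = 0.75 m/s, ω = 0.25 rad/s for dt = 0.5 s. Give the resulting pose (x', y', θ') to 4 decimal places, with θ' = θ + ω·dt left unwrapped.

(4.7073, -0.3122, -0.9222)

θ' = -1.0472 + 0.25·0.5 = -0.9222
R = v/ω = 0.75/0.25 = 3.0000
x' = 4.5 + 3.0000·(sin -0.9222 − sin -1.0472) = 4.7073
y' = 0 − 3.0000·(cos -0.9222 − cos -1.0472) = -0.3122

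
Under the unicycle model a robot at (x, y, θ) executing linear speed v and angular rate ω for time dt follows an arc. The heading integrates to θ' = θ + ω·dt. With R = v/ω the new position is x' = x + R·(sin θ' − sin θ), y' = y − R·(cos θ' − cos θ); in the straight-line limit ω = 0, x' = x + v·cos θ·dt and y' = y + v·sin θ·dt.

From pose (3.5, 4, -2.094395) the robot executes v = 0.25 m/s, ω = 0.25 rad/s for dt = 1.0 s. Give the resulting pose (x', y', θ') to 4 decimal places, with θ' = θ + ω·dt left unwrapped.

θ' = -2.0944 + 0.25·1.0 = -1.8444
R = v/ω = 0.25/0.25 = 1.0000
x' = 3.5 + 1.0000·(sin -1.8444 − sin -2.0944) = 3.4032
y' = 4 − 1.0000·(cos -1.8444 − cos -2.0944) = 3.7702

(3.4032, 3.7702, -1.8444)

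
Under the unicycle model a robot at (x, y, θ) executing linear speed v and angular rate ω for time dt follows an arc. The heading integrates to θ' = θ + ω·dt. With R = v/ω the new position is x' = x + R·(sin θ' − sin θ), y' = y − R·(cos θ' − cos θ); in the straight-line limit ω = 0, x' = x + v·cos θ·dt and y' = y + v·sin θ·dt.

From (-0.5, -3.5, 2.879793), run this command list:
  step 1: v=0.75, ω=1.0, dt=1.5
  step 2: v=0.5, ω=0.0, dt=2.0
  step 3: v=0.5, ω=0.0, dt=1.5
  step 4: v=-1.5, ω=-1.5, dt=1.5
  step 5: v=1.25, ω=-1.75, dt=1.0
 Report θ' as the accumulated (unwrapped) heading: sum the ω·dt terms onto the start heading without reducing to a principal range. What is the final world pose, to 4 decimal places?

(0.1594, -4.3876, 0.3798)

step 1: θ'=4.3798 (R=0.7500) → pose (-1.4030, -3.9796, 4.3798)
step 2: θ'=4.3798 (straight) → pose (-1.7295, -4.9248, 4.3798)
step 3: θ'=4.3798 (straight) → pose (-1.9744, -5.6337, 4.3798)
step 4: θ'=2.1298 (R=1.0000) → pose (-0.1814, -5.4298, 2.1298)
step 5: θ'=0.3798 (R=-0.7143) → pose (0.1594, -4.3876, 0.3798)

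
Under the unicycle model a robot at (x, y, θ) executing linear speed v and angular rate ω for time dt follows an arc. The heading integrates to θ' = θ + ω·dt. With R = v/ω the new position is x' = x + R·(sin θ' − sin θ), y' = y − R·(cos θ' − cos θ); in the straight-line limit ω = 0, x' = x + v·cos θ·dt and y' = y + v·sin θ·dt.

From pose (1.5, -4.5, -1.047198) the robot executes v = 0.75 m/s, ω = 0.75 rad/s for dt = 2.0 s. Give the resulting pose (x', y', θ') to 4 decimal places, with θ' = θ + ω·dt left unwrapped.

θ' = -1.0472 + 0.75·2.0 = 0.4528
R = v/ω = 0.75/0.75 = 1.0000
x' = 1.5 + 1.0000·(sin 0.4528 − sin -1.0472) = 2.8035
y' = -4.5 − 1.0000·(cos 0.4528 − cos -1.0472) = -4.8992

(2.8035, -4.8992, 0.4528)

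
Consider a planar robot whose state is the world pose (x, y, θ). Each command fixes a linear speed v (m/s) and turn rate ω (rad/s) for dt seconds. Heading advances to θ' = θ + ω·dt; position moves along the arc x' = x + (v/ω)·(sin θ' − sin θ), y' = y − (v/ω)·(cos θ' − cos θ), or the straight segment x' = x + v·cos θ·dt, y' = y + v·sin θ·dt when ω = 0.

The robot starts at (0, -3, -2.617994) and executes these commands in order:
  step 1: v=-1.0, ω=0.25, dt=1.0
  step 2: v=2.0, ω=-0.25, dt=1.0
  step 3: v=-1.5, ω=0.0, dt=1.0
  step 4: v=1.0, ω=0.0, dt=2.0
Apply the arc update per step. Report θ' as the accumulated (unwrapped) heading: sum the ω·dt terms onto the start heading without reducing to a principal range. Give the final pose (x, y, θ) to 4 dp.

(-1.2279, -3.8525, -2.6180)

step 1: θ'=-2.3680 (R=-4.0000) → pose (0.7949, -2.3975, -2.3680)
step 2: θ'=-2.6180 (R=-8.0000) → pose (-0.7949, -3.6025, -2.6180)
step 3: θ'=-2.6180 (straight) → pose (0.5042, -2.8525, -2.6180)
step 4: θ'=-2.6180 (straight) → pose (-1.2279, -3.8525, -2.6180)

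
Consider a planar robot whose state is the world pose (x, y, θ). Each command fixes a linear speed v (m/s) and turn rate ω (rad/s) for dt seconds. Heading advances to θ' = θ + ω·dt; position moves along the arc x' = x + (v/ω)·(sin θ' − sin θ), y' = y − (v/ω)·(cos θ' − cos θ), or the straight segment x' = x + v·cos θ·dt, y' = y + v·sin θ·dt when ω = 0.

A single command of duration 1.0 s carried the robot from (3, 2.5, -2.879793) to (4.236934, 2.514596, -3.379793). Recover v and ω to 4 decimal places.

Δθ = -3.379793 − -2.879793 = -0.500000
ω = Δθ/dt = -0.500000/1.0 = -0.5000
R = Δx/(sin θ' − sin θ) = 2.5000
v = R·ω = 2.5000·-0.5000 = -1.2500

v = -1.2500, ω = -0.5000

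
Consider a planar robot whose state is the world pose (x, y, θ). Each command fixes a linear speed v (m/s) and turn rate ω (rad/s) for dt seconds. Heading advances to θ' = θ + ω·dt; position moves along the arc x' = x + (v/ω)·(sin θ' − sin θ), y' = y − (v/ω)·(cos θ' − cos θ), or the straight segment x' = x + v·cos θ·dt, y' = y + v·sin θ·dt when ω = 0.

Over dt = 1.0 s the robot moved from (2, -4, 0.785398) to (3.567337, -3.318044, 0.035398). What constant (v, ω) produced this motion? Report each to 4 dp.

v = 1.7500, ω = -0.7500

Δθ = 0.035398 − 0.785398 = -0.750000
ω = Δθ/dt = -0.750000/1.0 = -0.7500
R = Δx/(sin θ' − sin θ) = -2.3333
v = R·ω = -2.3333·-0.7500 = 1.7500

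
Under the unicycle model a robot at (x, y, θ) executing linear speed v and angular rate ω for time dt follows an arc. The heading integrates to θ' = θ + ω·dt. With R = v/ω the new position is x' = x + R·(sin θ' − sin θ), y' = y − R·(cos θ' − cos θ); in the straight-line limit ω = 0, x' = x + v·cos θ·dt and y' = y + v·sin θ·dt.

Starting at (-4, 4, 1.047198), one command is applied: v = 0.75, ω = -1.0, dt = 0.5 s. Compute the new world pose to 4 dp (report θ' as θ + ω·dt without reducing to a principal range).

θ' = 1.0472 + -1.0·0.5 = 0.5472
R = v/ω = 0.75/-1.0 = -0.7500
x' = -4 + -0.7500·(sin 0.5472 − sin 1.0472) = -3.7407
y' = 4 − -0.7500·(cos 0.5472 − cos 1.0472) = 4.2655

(-3.7407, 4.2655, 0.5472)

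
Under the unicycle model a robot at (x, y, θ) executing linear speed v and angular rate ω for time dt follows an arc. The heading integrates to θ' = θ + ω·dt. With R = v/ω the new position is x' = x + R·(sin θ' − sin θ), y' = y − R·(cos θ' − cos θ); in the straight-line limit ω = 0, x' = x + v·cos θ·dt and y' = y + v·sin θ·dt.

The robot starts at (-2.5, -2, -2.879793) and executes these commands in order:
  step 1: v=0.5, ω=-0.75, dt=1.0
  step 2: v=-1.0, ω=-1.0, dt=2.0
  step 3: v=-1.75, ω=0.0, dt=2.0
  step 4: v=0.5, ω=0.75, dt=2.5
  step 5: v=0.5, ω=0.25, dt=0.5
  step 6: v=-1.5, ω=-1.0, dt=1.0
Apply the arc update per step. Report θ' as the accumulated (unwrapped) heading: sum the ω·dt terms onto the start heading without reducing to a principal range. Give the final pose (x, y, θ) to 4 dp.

step 1: θ'=-3.6298 (R=-0.6667) → pose (-2.9852, -1.9448, -3.6298)
step 2: θ'=-5.6298 (R=1.0000) → pose (-2.8464, -3.6220, -5.6298)
step 3: θ'=-5.6298 (straight) → pose (-5.6255, -5.7496, -5.6298)
step 4: θ'=-3.7548 (R=0.6667) → pose (-5.6471, -4.6751, -3.7548)
step 5: θ'=-3.6298 (R=2.0000) → pose (-5.8600, -4.5443, -3.6298)
step 6: θ'=-4.6298 (R=1.5000) → pose (-5.0687, -5.7454, -4.6298)

(-5.0687, -5.7454, -4.6298)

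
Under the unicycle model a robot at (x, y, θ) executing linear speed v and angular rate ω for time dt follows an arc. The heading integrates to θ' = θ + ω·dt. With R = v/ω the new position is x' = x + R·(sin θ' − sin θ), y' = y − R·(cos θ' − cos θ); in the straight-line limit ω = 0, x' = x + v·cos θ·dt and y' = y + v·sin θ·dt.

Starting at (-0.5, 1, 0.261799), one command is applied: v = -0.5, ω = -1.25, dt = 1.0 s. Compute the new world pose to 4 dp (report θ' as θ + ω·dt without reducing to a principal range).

θ' = 0.2618 + -1.25·1.0 = -0.9882
R = v/ω = -0.5/-1.25 = 0.4000
x' = -0.5 + 0.4000·(sin -0.9882 − sin 0.2618) = -0.9375
y' = 1 − 0.4000·(cos -0.9882 − cos 0.2618) = 1.1663

(-0.9375, 1.1663, -0.9882)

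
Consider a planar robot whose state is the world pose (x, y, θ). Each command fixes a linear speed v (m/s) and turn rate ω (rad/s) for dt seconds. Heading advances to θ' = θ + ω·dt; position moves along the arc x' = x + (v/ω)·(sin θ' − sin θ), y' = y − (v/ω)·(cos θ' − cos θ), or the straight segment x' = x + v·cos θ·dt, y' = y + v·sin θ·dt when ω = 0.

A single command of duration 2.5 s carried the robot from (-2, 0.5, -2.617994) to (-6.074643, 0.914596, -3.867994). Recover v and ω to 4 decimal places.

v = 1.7500, ω = -0.5000

Δθ = -3.867994 − -2.617994 = -1.250000
ω = Δθ/dt = -1.250000/2.5 = -0.5000
R = Δx/(sin θ' − sin θ) = -3.5000
v = R·ω = -3.5000·-0.5000 = 1.7500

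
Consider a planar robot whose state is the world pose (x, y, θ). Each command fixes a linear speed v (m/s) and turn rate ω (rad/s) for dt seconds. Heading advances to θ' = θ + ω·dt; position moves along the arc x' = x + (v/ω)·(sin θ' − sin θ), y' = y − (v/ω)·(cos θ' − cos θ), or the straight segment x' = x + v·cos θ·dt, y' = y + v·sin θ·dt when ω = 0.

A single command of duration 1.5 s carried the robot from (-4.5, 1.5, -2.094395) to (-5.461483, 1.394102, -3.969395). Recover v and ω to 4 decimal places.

Δθ = -3.969395 − -2.094395 = -1.875000
ω = Δθ/dt = -1.875000/1.5 = -1.2500
R = Δx/(sin θ' − sin θ) = -0.6000
v = R·ω = -0.6000·-1.2500 = 0.7500

v = 0.7500, ω = -1.2500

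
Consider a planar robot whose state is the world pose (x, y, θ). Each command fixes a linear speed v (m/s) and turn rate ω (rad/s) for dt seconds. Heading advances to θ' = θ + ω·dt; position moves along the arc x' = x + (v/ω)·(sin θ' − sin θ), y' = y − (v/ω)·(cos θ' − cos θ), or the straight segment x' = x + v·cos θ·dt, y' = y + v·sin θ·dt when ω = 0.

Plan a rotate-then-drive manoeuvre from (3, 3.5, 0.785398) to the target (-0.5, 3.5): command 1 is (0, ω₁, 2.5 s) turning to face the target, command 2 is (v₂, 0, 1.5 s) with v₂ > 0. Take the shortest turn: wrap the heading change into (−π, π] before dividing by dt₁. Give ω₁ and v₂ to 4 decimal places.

ω₁ = 0.9425, v₂ = 2.3333

heading to target = atan2(3.5−3.5, -0.5−3) = 3.1416
Δθ = wrap(3.1416 − 0.7854) = 2.3562; ω₁ = Δθ/dt₁ = 0.9425
distance = √((-0.5−3)² + (3.5−3.5)²) = 3.5000; v₂ = distance/dt₂ = 2.3333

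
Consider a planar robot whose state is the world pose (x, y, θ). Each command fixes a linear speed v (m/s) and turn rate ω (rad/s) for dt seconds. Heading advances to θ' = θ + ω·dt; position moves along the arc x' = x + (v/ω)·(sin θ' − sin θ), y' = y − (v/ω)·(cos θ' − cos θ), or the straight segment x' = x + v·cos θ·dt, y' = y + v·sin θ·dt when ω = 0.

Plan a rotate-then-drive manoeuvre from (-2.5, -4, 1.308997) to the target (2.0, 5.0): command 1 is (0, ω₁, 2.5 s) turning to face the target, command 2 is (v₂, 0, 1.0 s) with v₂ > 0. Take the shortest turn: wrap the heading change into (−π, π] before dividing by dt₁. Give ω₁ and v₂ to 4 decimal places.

ω₁ = -0.0807, v₂ = 10.0623

heading to target = atan2(5−-4, 2−-2.5) = 1.1071
Δθ = wrap(1.1071 − 1.3090) = -0.2018; ω₁ = Δθ/dt₁ = -0.0807
distance = √((2−-2.5)² + (5−-4)²) = 10.0623; v₂ = distance/dt₂ = 10.0623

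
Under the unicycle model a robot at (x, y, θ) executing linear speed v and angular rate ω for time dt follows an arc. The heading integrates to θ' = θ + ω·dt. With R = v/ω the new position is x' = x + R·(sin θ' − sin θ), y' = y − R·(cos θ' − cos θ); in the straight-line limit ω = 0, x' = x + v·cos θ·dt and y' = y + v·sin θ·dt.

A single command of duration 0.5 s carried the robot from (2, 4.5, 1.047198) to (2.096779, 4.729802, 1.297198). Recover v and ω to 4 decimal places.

Δθ = 1.297198 − 1.047198 = 0.250000
ω = Δθ/dt = 0.250000/0.5 = 0.5000
R = −Δy/(cos θ' − cos θ) = 1.0000
v = R·ω = 1.0000·0.5000 = 0.5000

v = 0.5000, ω = 0.5000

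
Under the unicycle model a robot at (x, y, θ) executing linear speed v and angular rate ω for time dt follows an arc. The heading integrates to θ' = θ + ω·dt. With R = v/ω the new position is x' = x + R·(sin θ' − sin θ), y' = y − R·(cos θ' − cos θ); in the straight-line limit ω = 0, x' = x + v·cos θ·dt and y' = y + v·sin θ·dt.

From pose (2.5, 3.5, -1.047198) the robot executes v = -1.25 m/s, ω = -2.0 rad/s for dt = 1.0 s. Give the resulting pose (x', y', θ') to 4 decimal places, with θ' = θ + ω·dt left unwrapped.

(2.9824, 4.4347, -3.0472)

θ' = -1.0472 + -2.0·1.0 = -3.0472
R = v/ω = -1.25/-2.0 = 0.6250
x' = 2.5 + 0.6250·(sin -3.0472 − sin -1.0472) = 2.9824
y' = 3.5 − 0.6250·(cos -3.0472 − cos -1.0472) = 4.4347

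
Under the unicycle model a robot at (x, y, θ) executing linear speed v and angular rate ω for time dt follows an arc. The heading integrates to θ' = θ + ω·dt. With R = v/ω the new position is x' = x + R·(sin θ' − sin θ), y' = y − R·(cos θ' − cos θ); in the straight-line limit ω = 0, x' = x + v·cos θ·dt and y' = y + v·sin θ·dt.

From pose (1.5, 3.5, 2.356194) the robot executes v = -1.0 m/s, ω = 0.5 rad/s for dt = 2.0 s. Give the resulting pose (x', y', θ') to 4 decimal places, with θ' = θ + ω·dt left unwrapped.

(3.3401, 2.9601, 3.3562)

θ' = 2.3562 + 0.5·2.0 = 3.3562
R = v/ω = -1.0/0.5 = -2.0000
x' = 1.5 + -2.0000·(sin 3.3562 − sin 2.3562) = 3.3401
y' = 3.5 − -2.0000·(cos 3.3562 − cos 2.3562) = 2.9601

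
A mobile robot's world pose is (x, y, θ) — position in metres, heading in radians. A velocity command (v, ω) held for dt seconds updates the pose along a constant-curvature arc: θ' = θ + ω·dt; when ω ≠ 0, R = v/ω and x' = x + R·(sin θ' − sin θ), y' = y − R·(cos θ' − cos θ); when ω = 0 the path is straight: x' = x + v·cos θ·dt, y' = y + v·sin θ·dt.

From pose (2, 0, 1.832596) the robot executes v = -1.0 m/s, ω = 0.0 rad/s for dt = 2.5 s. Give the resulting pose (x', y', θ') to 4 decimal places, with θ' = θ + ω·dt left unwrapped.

(2.6470, -2.4148, 1.8326)

θ' = 1.8326 + 0.0·2.5 = 1.8326
ω = 0 → straight: x' = 2 + -1.0·cos(1.8326)·2.5 = 2.6470
y' = 0 + -1.0·sin(1.8326)·2.5 = -2.4148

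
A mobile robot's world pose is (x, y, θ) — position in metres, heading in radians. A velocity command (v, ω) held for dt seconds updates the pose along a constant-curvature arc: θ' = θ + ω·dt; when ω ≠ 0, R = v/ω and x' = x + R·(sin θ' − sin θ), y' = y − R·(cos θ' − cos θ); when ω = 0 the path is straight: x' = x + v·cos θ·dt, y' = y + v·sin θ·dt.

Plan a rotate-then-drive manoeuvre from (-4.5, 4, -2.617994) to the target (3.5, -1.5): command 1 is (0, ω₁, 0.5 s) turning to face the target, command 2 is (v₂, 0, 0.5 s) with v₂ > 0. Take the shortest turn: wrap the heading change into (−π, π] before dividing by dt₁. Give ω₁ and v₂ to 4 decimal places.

ω₁ = 4.0314, v₂ = 19.4165

heading to target = atan2(-1.5−4, 3.5−-4.5) = -0.6023
Δθ = wrap(-0.6023 − -2.6180) = 2.0157; ω₁ = Δθ/dt₁ = 4.0314
distance = √((3.5−-4.5)² + (-1.5−4)²) = 9.7082; v₂ = distance/dt₂ = 19.4165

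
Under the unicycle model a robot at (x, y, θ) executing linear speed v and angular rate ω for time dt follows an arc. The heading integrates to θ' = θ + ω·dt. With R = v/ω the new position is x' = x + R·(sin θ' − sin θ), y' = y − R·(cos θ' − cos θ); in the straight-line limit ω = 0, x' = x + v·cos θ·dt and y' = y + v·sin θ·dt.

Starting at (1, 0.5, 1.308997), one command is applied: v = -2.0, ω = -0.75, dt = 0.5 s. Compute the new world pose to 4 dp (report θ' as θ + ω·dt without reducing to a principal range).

θ' = 1.3090 + -0.75·0.5 = 0.9340
R = v/ω = -2.0/-0.75 = 2.6667
x' = 1 + 2.6667·(sin 0.9340 − sin 1.3090) = 0.5682
y' = 0.5 − 2.6667·(cos 0.9340 − cos 1.3090) = -0.3955

(0.5682, -0.3955, 0.9340)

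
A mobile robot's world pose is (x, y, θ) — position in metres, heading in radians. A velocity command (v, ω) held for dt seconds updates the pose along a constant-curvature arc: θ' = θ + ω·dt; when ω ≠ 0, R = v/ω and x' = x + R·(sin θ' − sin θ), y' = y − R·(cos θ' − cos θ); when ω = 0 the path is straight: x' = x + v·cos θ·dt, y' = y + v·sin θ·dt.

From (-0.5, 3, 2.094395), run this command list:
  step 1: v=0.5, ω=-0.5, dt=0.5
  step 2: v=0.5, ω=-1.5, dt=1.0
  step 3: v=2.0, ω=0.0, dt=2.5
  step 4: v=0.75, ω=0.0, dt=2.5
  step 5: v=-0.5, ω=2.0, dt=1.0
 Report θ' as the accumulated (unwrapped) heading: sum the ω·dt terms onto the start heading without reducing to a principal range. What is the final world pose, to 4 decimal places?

step 1: θ'=1.8444 (R=-1.0000) → pose (-0.5968, 3.2298, 1.8444)
step 2: θ'=0.3444 (R=-0.3333) → pose (-0.3884, 3.6336, 0.3444)
step 3: θ'=0.3444 (straight) → pose (4.3180, 5.3218, 0.3444)
step 4: θ'=0.3444 (straight) → pose (6.0829, 5.9548, 0.3444)
step 5: θ'=2.3444 (R=-0.2500) → pose (5.9885, 5.5448, 2.3444)

(5.9885, 5.5448, 2.3444)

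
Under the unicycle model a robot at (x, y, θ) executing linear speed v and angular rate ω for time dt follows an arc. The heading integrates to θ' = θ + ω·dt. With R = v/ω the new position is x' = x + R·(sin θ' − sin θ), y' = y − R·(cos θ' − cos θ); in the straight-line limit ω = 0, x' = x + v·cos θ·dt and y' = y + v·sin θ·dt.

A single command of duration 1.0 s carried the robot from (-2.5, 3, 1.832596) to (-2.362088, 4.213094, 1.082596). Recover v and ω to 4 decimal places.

v = 1.2500, ω = -0.7500

Δθ = 1.082596 − 1.832596 = -0.750000
ω = Δθ/dt = -0.750000/1.0 = -0.7500
R = −Δy/(cos θ' − cos θ) = -1.6667
v = R·ω = -1.6667·-0.7500 = 1.2500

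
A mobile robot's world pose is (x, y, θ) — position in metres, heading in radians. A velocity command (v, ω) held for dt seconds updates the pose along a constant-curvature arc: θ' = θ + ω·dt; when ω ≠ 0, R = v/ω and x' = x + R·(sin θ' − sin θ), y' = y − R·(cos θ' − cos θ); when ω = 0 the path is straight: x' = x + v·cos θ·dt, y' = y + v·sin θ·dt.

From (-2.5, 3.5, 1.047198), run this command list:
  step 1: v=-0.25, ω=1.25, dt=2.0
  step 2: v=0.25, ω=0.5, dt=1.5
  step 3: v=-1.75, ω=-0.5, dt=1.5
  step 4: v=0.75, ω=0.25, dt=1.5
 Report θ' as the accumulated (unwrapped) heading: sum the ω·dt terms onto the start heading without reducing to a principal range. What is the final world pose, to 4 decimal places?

(-1.6139, 4.1376, 3.9222)

step 1: θ'=3.5472 (R=-0.2000) → pose (-2.2479, 3.2162, 3.5472)
step 2: θ'=4.2972 (R=0.5000) → pose (-2.5081, 2.9585, 4.2972)
step 3: θ'=3.5472 (R=3.5000) → pose (-0.6865, 4.7627, 3.5472)
step 4: θ'=3.9222 (R=3.0000) → pose (-1.6139, 4.1376, 3.9222)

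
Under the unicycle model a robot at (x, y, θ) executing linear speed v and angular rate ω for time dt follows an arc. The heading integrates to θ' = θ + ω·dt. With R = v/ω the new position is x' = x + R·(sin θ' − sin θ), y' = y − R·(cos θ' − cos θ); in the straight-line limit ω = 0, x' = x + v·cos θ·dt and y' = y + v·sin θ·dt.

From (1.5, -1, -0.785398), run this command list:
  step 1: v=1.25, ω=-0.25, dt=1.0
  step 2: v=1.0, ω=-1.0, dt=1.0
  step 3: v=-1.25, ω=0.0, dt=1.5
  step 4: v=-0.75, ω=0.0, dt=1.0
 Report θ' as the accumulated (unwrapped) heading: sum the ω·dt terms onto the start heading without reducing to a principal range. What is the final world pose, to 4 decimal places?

step 1: θ'=-1.0354 (R=-5.0000) → pose (2.2648, -1.9846, -1.0354)
step 2: θ'=-2.0354 (R=-1.0000) → pose (2.2987, -2.9429, -2.0354)
step 3: θ'=-2.0354 (straight) → pose (3.1389, -1.2666, -2.0354)
step 4: θ'=-2.0354 (straight) → pose (3.4749, -0.5961, -2.0354)

(3.4749, -0.5961, -2.0354)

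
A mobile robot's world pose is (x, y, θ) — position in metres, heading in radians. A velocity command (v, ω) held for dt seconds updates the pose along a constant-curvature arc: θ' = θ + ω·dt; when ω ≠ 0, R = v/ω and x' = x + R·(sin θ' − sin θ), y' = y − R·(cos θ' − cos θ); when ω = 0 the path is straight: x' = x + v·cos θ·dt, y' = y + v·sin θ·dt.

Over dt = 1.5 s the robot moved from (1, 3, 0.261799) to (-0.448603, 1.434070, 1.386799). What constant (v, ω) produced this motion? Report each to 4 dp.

v = -1.5000, ω = 0.7500

Δθ = 1.386799 − 0.261799 = 1.125000
ω = Δθ/dt = 1.125000/1.5 = 0.7500
R = −Δy/(cos θ' − cos θ) = -2.0000
v = R·ω = -2.0000·0.7500 = -1.5000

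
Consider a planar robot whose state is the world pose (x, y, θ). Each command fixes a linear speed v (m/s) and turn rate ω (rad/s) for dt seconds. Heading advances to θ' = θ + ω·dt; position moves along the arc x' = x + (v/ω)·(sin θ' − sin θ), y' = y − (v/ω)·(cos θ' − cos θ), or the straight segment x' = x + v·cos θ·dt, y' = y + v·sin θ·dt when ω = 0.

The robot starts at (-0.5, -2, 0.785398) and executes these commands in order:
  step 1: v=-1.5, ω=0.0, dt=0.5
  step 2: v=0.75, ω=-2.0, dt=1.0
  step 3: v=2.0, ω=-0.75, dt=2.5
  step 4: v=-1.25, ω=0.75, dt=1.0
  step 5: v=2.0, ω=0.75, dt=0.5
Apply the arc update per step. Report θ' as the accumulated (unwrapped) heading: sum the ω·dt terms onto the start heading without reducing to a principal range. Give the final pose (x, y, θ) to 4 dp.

(-2.2090, -6.5829, -1.9646)

step 1: θ'=0.7854 (straight) → pose (-1.0303, -2.5303, 0.7854)
step 2: θ'=-1.2146 (R=-0.3750) → pose (-0.4137, -2.6647, -1.2146)
step 3: θ'=-3.0896 (R=-2.6667) → pose (-2.7744, -6.2577, -3.0896)
step 4: θ'=-2.3396 (R=-1.6667) → pose (-1.6631, -5.7521, -2.3396)
step 5: θ'=-1.9646 (R=2.6667) → pose (-2.2090, -6.5829, -1.9646)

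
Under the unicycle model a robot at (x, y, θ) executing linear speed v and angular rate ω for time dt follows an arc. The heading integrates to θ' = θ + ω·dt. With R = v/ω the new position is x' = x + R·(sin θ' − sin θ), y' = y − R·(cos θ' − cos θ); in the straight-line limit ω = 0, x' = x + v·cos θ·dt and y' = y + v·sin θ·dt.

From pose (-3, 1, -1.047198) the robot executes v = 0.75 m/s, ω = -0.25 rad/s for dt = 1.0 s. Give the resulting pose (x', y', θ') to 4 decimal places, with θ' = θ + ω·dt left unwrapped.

θ' = -1.0472 + -0.25·1.0 = -1.2972
R = v/ω = 0.75/-0.25 = -3.0000
x' = -3 + -3.0000·(sin -1.2972 − sin -1.0472) = -2.7097
y' = 1 − -3.0000·(cos -1.2972 − cos -1.0472) = 0.3106

(-2.7097, 0.3106, -1.2972)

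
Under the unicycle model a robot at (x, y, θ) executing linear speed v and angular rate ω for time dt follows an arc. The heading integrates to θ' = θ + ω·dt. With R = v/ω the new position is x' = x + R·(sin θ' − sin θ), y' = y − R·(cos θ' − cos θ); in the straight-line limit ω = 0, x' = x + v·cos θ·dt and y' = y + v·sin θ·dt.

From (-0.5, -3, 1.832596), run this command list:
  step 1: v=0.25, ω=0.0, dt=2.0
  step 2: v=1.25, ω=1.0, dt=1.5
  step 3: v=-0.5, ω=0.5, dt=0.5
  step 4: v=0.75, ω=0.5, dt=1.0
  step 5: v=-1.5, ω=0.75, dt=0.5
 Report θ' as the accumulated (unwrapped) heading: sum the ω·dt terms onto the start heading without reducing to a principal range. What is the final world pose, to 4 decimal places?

step 1: θ'=1.8326 (straight) → pose (-0.6294, -2.5170, 1.8326)
step 2: θ'=3.3326 (R=1.2500) → pose (-2.0741, -1.6133, 3.3326)
step 3: θ'=3.5826 (R=-1.0000) → pose (-1.8371, -1.5358, 3.5826)
step 4: θ'=4.0826 (R=1.5000) → pose (-2.4091, -2.0088, 4.0826)
step 5: θ'=4.4576 (R=-2.0000) → pose (-2.0899, -1.3350, 4.4576)

(-2.0899, -1.3350, 4.4576)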